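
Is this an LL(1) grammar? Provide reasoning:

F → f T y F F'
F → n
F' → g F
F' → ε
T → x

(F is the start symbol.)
No. Predict set conflict for F': { 'g' }

Relevant sets:
  FOLLOW(F') = { $, 'g' }

For F:
  PREDICT(F → f T y F F') = { 'f' }
  PREDICT(F → n) = { 'n' }
For F':
  PREDICT(F' → g F) = { 'g' }
  PREDICT(F' → ε) = { $, 'g' }
T has a single production, so nothing to check there.

Conflict found: Predict set conflict for F': { 'g' }
The grammar is NOT LL(1).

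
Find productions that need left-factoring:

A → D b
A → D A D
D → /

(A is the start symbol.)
Yes, A has productions with common prefix 'D'

Left-factoring is needed when two productions for the same non-terminal
share a common prefix on the right-hand side.

Productions for A:
  A → D b
  A → D A D

Found common prefix 'D' in productions for A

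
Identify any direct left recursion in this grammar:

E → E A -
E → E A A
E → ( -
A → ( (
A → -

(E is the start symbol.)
Yes, E is left-recursive

E → E A -: LEFT RECURSIVE (starts with E)
E → E A A: LEFT RECURSIVE (starts with E)
E → ( -: starts with '('
A → ( (: starts with '('
A → -: starts with '-'

The grammar has direct left recursion on: E.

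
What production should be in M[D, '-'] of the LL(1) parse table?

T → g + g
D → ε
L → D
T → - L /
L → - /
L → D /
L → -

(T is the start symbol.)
Empty (error entry)

To find M[D, '-'], we find productions for D where '-' is in the predict set (PREDICT(N → α) = (FIRST(α) \ {ε}) ∪ (FOLLOW(N) if α ⇒* ε)).

Relevant sets:
  FOLLOW(D) = { '/' }

D → ε: PREDICT = { '/' }

M[D, '-'] is empty (no production applies)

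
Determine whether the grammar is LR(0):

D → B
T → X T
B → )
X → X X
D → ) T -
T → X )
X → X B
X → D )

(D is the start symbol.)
Augment with D' → D and build the canonical LR(0) collection (I0 = CLOSURE({[D' → . D]}), then GOTO on every symbol after a dot until no new states appear). It has 13 states:
  I0: { [B → . )], [D → . ) T -], [D → . B], [D' → . D] }  — shift
  I1: { [B → ) .], [B → . )], [D → ) . T -], [D → . ) T -], [D → . B], [T → . X )], [T → . X T], [X → . D )], [X → . X B], [X → . X X] }  — shift, reduce
  I2: { [D → B .] }  — reduce
  I3: { [D' → D .] }  — accept
  I4: { [X → D . )] }  — shift
  I5: { [D → ) T . -] }  — shift
  I6: { [B → . )], [D → . ) T -], [D → . B], [T → . X )], [T → . X T], [T → X . )], [T → X . T], [X → . D )], [X → . X B], [X → . X X], [X → X . B], [X → X . X] }  — shift
  I7: { [B → ) .], [B → . )], [D → ) . T -], [D → . ) T -], [D → . B], [T → . X )], [T → . X T], [T → X ) .], [X → . D )], [X → . X B], [X → . X X] }  — shift, 2 reduces
  I8: { [D → B .], [X → X B .] }  — 2 reduces
  I9: { [T → X T .] }  — reduce
  I10: { [B → . )], [D → . ) T -], [D → . B], [T → . X )], [T → . X T], [T → X . )], [T → X . T], [X → . D )], [X → . X B], [X → . X X], [X → X . B], [X → X . X], [X → X X .] }  — shift, reduce
  I11: { [D → ) T - .] }  — reduce
  I12: { [X → D ) .] }  — reduce

Conflict in state I1:
  Shift-reduce conflict between [B → ) .] and [B → . )]
So the grammar is NOT LR(0).

Answer: No. Shift-reduce conflict between [B → ) .] and [B → . )]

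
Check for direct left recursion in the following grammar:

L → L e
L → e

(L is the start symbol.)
Direct left recursion occurs when N → N α for some non-terminal N (the right-hand side begins with the left-hand side itself).

L → L e: LEFT RECURSIVE (starts with L)
L → e: starts with e

The grammar has direct left recursion on: L.

Answer: Yes, L is left-recursive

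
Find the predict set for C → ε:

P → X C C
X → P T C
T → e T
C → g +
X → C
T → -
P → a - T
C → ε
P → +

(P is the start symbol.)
PREDICT(C → ε) = (FIRST(RHS) \ {ε}) ∪ (FOLLOW(C) if ε ∈ FIRST(RHS), i.e. RHS ⇒* ε)
The right-hand side is ε (FIRST(ε) = { ε }), so the predict set is FOLLOW(C) = { $, '-', 'e', 'g' }
PREDICT(C → ε) = { $, '-', 'e', 'g' }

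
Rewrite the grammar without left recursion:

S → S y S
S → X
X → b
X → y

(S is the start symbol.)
S is directly left-recursive. The standard transformation for
  A → A α₁ | ... | A α_m | β₁ | ... | β_n
is
  A  → β₁ A' | ... | β_n A'
  A' → α₁ A' | ... | α_m A' | ε

S → X becomes S → X S'
S → S y S becomes S' → y S S'
Add S' → ε

Productions for other non-terminals are unchanged:
  X → b
  X → y

Resulting grammar:
S → X S'
S' → y S S'
S' → ε
X → b
X → y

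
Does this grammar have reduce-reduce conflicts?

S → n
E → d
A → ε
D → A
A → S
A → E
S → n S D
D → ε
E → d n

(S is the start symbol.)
Yes — I3: [A → .] vs [D → .]

A reduce-reduce conflict occurs when an LR(0) state has two complete items [A → α .] and [B → β .] — both call for a reduction, and with no lookahead the parser cannot choose between them.

Augment with S' → S and build the canonical LR(0) collection (I0 = CLOSURE({[S' → . S]}), then GOTO on every symbol after a dot until no new states appear). It has 10 states:
  I0: { [S → . n S D], [S → . n], [S' → . S] }  — shift
  I1: { [S' → S .] }  — accept
  I2: { [S → . n S D], [S → . n], [S → n . S D], [S → n .] }  — shift, reduce
  I3: { [A → . E], [A → . S], [A → .], [D → . A], [D → .], [E → . d n], [E → . d], [S → . n S D], [S → . n], [S → n S . D] }  — shift, 2 reduces
  I4: { [D → A .] }  — reduce
  I5: { [S → n S D .] }  — reduce
  I6: { [A → E .] }  — reduce
  I7: { [A → S .] }  — reduce
  I8: { [E → d . n], [E → d .] }  — shift, reduce
  I9: { [E → d n .] }  — reduce

I3 contains complete items [A → .], [D → .] — reduce-reduce conflict.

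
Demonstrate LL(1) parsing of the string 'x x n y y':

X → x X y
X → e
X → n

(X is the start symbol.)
LL(1) parsing maintains a stack (initially the start symbol over $) and the input. At each step: if the stack top is a terminal, match it against the current input token; if it is a non-terminal N, replace it with the RHS of M[N, lookahead] (the unique production whose predict set contains the lookahead).

Stack is shown with the top on the left.

Stack      Input        Action
------------------------------
X $        x x n y y $  output X → x X y
x X y $    x x n y y $  match 'x'
X y $      x n y y $    output X → x X y
x X y y $  x n y y $    match 'x'
X y y $    n y y $      output X → n
n y y $    n y y $      match 'n'
y y $      y y $        match 'y'
y $        y $          match 'y'
$          $            accept

The string is accepted.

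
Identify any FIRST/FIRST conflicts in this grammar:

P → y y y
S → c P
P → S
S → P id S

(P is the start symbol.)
A FIRST/FIRST conflict occurs when two productions N → α and N → β for the same non-terminal have FIRST(α) ∩ FIRST(β) ≠ ∅ (with ε ∈ FIRST of a nullable right-hand side, so two nullable alternatives also conflict).

FIRST sets of the non-terminals at (or reachable through a nullable prefix from) the front of some alternative:
  FIRST(S) = { 'c', 'y' }
  FIRST(P) = { 'c', 'y' }

Productions for P:
  P → y y y: FIRST = { 'y' }
  P → S: FIRST = { 'c', 'y' }
Productions for S:
  S → c P: FIRST = { 'c' }
  S → P id S: FIRST = { 'c', 'y' }

Conflict for P: P → y y y and P → S
  Overlap: { 'y' }
Conflict for S: S → c P and S → P id S
  Overlap: { 'c' }

Answer: Yes. P → y y y / P → S on { 'y' }; S → c P / S → P id S on { 'c' }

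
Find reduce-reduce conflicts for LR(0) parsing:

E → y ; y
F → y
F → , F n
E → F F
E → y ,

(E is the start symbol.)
No reduce-reduce conflicts

A reduce-reduce conflict occurs when an LR(0) state has two complete items [A → α .] and [B → β .] — both call for a reduction, and with no lookahead the parser cannot choose between them.

Augment with E' → E and build the canonical LR(0) collection (I0 = CLOSURE({[E' → . E]}), then GOTO on every symbol after a dot until no new states appear). It has 12 states:
  I0: { [E → . F F], [E → . y ,], [E → . y ; y], [E' → . E], [F → . , F n], [F → . y] }  — shift
  I1: { [F → , . F n], [F → . , F n], [F → . y] }  — shift
  I2: { [E' → E .] }  — accept
  I3: { [E → F . F], [F → . , F n], [F → . y] }  — shift
  I4: { [E → y . ,], [E → y . ; y], [F → y .] }  — shift, reduce
  I5: { [E → y , .] }  — reduce
  I6: { [E → y ; . y] }  — shift
  I7: { [E → y ; y .] }  — reduce
  I8: { [E → F F .] }  — reduce
  I9: { [F → y .] }  — reduce
  I10: { [F → , F . n] }  — shift
  I11: { [F → , F n .] }  — reduce

No state contains more than one complete item.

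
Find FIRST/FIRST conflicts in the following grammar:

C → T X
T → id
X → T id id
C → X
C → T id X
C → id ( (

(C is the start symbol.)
Yes. C → T X / C → X on { 'id' }; C → T X / C → T id X on { 'id' }; C → T X / C → id '(' '(' on { 'id' }; C → X / C → T id X on { 'id' }; C → X / C → id '(' '(' on { 'id' }; C → T id X / C → id '(' '(' on { 'id' }

A FIRST/FIRST conflict occurs when two productions N → α and N → β for the same non-terminal have FIRST(α) ∩ FIRST(β) ≠ ∅ (with ε ∈ FIRST of a nullable right-hand side, so two nullable alternatives also conflict).

FIRST sets of the non-terminals at (or reachable through a nullable prefix from) the front of some alternative:
  FIRST(T) = { 'id' }
  FIRST(X) = { 'id' }

Productions for C:
  C → T X: FIRST = { 'id' }
  C → X: FIRST = { 'id' }
  C → T id X: FIRST = { 'id' }
  C → id ( (: FIRST = { 'id' }
T, X have only one production, so no FIRST/FIRST conflict is possible there.

Conflict for C: C → T X and C → X
  Overlap: { 'id' }
Conflict for C: C → T X and C → T id X
  Overlap: { 'id' }
Conflict for C: C → T X and C → id ( (
  Overlap: { 'id' }
Conflict for C: C → X and C → T id X
  Overlap: { 'id' }
Conflict for C: C → X and C → id ( (
  Overlap: { 'id' }
Conflict for C: C → T id X and C → id ( (
  Overlap: { 'id' }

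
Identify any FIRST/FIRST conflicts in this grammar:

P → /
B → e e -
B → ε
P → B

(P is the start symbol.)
FIRST sets of the non-terminals at (or reachable through a nullable prefix from) the front of some alternative:
  FIRST(B) = { 'e', ε }

Productions for P:
  P → /: FIRST = { '/' }
  P → B: FIRST = { 'e', ε }
Productions for B:
  B → e e -: FIRST = { 'e' }
  B → ε: FIRST = { ε }

All alternatives of each non-terminal have pairwise disjoint FIRST sets.

Answer: No FIRST/FIRST conflicts.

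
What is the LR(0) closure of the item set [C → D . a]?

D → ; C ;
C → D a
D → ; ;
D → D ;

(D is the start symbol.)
{ [C → D . a] }

Start with: [C → D . a]
The dot precedes the terminal a, so nothing is added.

CLOSURE = { [C → D . a] }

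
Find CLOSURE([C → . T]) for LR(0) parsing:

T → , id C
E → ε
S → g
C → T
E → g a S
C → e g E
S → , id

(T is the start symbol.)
{ [C → . T], [T → . , id C] }

Start with: [C → . T]
  [C → . T] has the dot before T: add [T → . , id C]
No further items can be added.

CLOSURE = { [C → . T], [T → . , id C] }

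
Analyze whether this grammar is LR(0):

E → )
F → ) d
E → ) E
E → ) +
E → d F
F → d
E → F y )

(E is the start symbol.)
A grammar is LR(0) if no state in the canonical LR(0) collection has:
  - both a shift item (dot before a terminal) and a complete item (shift-reduce conflict), or
  - two or more complete items (reduce-reduce conflict; the accept item [E' → E .] counts as a complete item here).

Augment with E' → E and build the canonical LR(0) collection (I0 = CLOSURE({[E' → . E]}), then GOTO on every symbol after a dot until no new states appear). It has 14 states:
  I0: { [E → . ) +], [E → . ) E], [E → . )], [E → . F y )], [E → . d F], [E' → . E], [F → . ) d], [F → . d] }  — shift
  I1: { [E → ) . +], [E → ) . E], [E → ) .], [E → . ) +], [E → . ) E], [E → . )], [E → . F y )], [E → . d F], [F → ) . d], [F → . ) d], [F → . d] }  — shift, reduce
  I2: { [E' → E .] }  — accept
  I3: { [E → F . y )] }  — shift
  I4: { [E → d . F], [F → . ) d], [F → . d], [F → d .] }  — shift, reduce
  I5: { [F → ) . d] }  — shift
  I6: { [E → d F .] }  — reduce
  I7: { [F → d .] }  — reduce
  I8: { [F → ) d .] }  — reduce
  I9: { [E → F y . )] }  — shift
  I10: { [E → F y ) .] }  — reduce
  I11: { [E → ) + .] }  — reduce
  I12: { [E → ) E .] }  — reduce
  I13: { [E → d . F], [F → ) d .], [F → . ) d], [F → . d], [F → d .] }  — shift, 2 reduces

Conflict in state I1:
  Shift-reduce conflict between [E → ) .] and [E → . )]
So the grammar is NOT LR(0).

Answer: No. Shift-reduce conflict between [E → ) .] and [E → . )]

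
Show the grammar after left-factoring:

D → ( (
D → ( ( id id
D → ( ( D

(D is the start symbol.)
D → ( ( D'
D' → ε
D' → id id
D' → D

Left-factoring transforms A → αβ₁ | αβ₂ into A → αA' and A' → β₁ | β₂
(α is the longest common prefix among the alternatives). Repeat until
no nonterminal has two alternatives with a common prefix.

Round 1: D has alternatives sharing prefix '( ('. Introduce D': D → ( ( D'
  Add: D' → ε
  Add: D' → id id
  Add: D' → D

No remaining common prefixes — done.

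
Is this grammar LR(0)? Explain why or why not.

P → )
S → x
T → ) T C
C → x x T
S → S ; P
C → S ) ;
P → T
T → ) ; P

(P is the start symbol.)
No. Shift-reduce conflict between [P → ) .] and [T → . ) ; P]

Augment with P' → P and build the canonical LR(0) collection (I0 = CLOSURE({[P' → . P]}), then GOTO on every symbol after a dot until no new states appear). It has 17 states:
  I0: { [P → . )], [P → . T], [P' → . P], [T → . ) ; P], [T → . ) T C] }  — shift
  I1: { [P → ) .], [T → ) . ; P], [T → ) . T C], [T → . ) ; P], [T → . ) T C] }  — shift, reduce
  I2: { [P' → P .] }  — accept
  I3: { [P → T .] }  — reduce
  I4: { [T → ) . ; P], [T → ) . T C], [T → . ) ; P], [T → . ) T C] }  — shift
  I5: { [P → . )], [P → . T], [T → ) ; . P], [T → . ) ; P], [T → . ) T C] }  — shift
  I6: { [C → . S ) ;], [C → . x x T], [S → . S ; P], [S → . x], [T → ) T . C] }  — shift
  I7: { [T → ) T C .] }  — reduce
  I8: { [C → S . ) ;], [S → S . ; P] }  — shift
  I9: { [C → x . x T], [S → x .] }  — shift, reduce
  I10: { [C → x x . T], [T → . ) ; P], [T → . ) T C] }  — shift
  I11: { [C → x x T .] }  — reduce
  I12: { [C → S ) . ;] }  — shift
  I13: { [P → . )], [P → . T], [S → S ; . P], [T → . ) ; P], [T → . ) T C] }  — shift
  I14: { [S → S ; P .] }  — reduce
  I15: { [C → S ) ; .] }  — reduce
  I16: { [T → ) ; P .] }  — reduce

Conflict in state I1:
  Shift-reduce conflict between [P → ) .] and [T → . ) ; P]
So the grammar is NOT LR(0).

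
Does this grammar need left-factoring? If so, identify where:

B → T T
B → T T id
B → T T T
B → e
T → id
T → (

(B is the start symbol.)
Yes, B has productions with common prefix 'T T'

Left-factoring is needed when two productions for the same non-terminal
share a common prefix on the right-hand side.

Productions for B:
  B → T T
  B → T T id
  B → T T T
  B → e
Productions for T:
  T → id
  T → (

Found common prefix 'T T' in productions for B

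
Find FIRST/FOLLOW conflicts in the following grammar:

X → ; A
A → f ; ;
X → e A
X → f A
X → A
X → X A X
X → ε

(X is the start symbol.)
Nullable non-terminals: X.
FIRST sets used below: FIRST(A) = { 'f' }, FIRST(X) = { ';', 'e', 'f', ε }

X: nullable alternative(s) X → ε; FOLLOW(X) = { $, 'f' }
  X → ; A: FIRST \ {ε} = { ';' } — disjoint from FOLLOW(X)
  X → e A: FIRST \ {ε} = { 'e' } — disjoint from FOLLOW(X)
  X → f A: FIRST \ {ε} = { 'f' } — overlaps FOLLOW(X) on { 'f' }: CONFLICT
  X → A: FIRST \ {ε} = { 'f' } — overlaps FOLLOW(X) on { 'f' }: CONFLICT
  X → X A X: FIRST \ {ε} = { ';', 'e', 'f' } — overlaps FOLLOW(X) on { 'f' }: CONFLICT
  X → ε: FIRST \ {ε} = { } — this is the only nullable alternative, skip

A has no nullable alternative, so no FIRST/FOLLOW check is needed there.

So the grammar has 3 FIRST/FOLLOW conflicts (marked CONFLICT above).

Answer: Yes. X → f A with FOLLOW(X) on { 'f' }; X → A with FOLLOW(X) on { 'f' }; X → X A X with FOLLOW(X) on { 'f' }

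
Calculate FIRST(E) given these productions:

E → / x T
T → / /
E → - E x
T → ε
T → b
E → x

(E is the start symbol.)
{ '-', '/', 'x' }

To compute FIRST(E), examine every production with E on the left-hand side, reading each right-hand side left to right until a non-nullable symbol is reached.

From E → / x T:
  - '/' is a terminal: add '/' and stop
From E → - E x:
  - '-' is a terminal: add '-' and stop
From E → x:
  - x is a terminal: add 'x' and stop

Collecting: FIRST(E) = { '-', '/', 'x' }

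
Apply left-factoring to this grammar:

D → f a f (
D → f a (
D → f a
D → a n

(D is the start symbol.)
D → f a D'
D' → f (
D' → (
D' → ε
D → a n

Left-factoring transforms A → αβ₁ | αβ₂ into A → αA' and A' → β₁ | β₂
(α is the longest common prefix among the alternatives). Repeat until
no nonterminal has two alternatives with a common prefix.

Round 1: D has alternatives sharing prefix 'f a'. Introduce D': D → f a D'
  Add: D' → f (
  Add: D' → (
  Add: D' → ε

No remaining common prefixes — done.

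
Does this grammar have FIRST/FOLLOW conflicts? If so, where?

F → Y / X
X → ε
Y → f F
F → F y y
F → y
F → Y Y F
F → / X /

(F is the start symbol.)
A FIRST/FOLLOW conflict occurs when a non-terminal N has a nullable alternative N → β (β ⇒* ε) and another alternative N → α with FIRST(α) ∩ FOLLOW(N) ≠ ∅: on such a lookahead the parser cannot decide between expanding α and letting N vanish via β.

Nullable non-terminals: X.
X has a nullable alternative but only one production, so nothing to check.

F, Y have no nullable alternative, so no FIRST/FOLLOW check is needed there.

No FIRST/FOLLOW conflicts found.

Answer: No FIRST/FOLLOW conflicts.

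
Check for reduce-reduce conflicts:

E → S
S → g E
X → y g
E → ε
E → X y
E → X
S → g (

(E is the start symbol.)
No reduce-reduce conflicts

A reduce-reduce conflict occurs when an LR(0) state has two complete items [A → α .] and [B → β .] — both call for a reduction, and with no lookahead the parser cannot choose between them.

Augment with E' → E and build the canonical LR(0) collection (I0 = CLOSURE({[E' → . E]}), then GOTO on every symbol after a dot until no new states appear). It has 10 states:
  I0: { [E → . S], [E → . X y], [E → . X], [E → .], [E' → . E], [S → . g (], [S → . g E], [X → . y g] }  — shift, reduce
  I1: { [E' → E .] }  — accept
  I2: { [E → S .] }  — reduce
  I3: { [E → X . y], [E → X .] }  — shift, reduce
  I4: { [E → . S], [E → . X y], [E → . X], [E → .], [S → . g (], [S → . g E], [S → g . (], [S → g . E], [X → . y g] }  — shift, reduce
  I5: { [X → y . g] }  — shift
  I6: { [X → y g .] }  — reduce
  I7: { [S → g ( .] }  — reduce
  I8: { [S → g E .] }  — reduce
  I9: { [E → X y .] }  — reduce

No state contains more than one complete item.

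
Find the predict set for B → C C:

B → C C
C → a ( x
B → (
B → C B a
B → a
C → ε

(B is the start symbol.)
{ $, 'a' }

PREDICT(B → C C) = (FIRST(RHS) \ {ε}) ∪ (FOLLOW(B) if ε ∈ FIRST(RHS), i.e. RHS ⇒* ε)
FIRST(C) = { 'a', ε }
FIRST(C C) = { 'a', ε }
ε ∈ FIRST(C C) (the right-hand side is nullable), so add FOLLOW(B) = { $, 'a' }
PREDICT(B → C C) = { $, 'a' }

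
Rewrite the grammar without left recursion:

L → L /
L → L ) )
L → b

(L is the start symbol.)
L → b L'
L' → / L'
L' → ) ) L'
L' → ε

L is directly left-recursive. The standard transformation for
  A → A α₁ | ... | A α_m | β₁ | ... | β_n
is
  A  → β₁ A' | ... | β_n A'
  A' → α₁ A' | ... | α_m A' | ε

L → b becomes L → b L'
L → L / becomes L' → / L'
L → L ) ) becomes L' → ) ) L'
Add L' → ε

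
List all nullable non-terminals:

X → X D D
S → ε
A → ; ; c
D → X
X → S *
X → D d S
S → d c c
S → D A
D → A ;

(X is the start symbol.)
ε-productions: S → ε
So S is immediately nullable.
No further non-terminal can be added: every production for the remaining non-terminals contains a terminal or a non-nullable non-terminal.
Nullable = { 'S' }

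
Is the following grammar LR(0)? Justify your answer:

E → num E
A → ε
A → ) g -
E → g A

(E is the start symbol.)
A grammar is LR(0) if no state in the canonical LR(0) collection has:
  - both a shift item (dot before a terminal) and a complete item (shift-reduce conflict), or
  - two or more complete items (reduce-reduce conflict; the accept item [E' → E .] counts as a complete item here).

Augment with E' → E and build the canonical LR(0) collection (I0 = CLOSURE({[E' → . E]}), then GOTO on every symbol after a dot until no new states appear). It has 9 states:
  I0: { [E → . g A], [E → . num E], [E' → . E] }  — shift
  I1: { [E' → E .] }  — accept
  I2: { [A → . ) g -], [A → .], [E → g . A] }  — shift, reduce
  I3: { [E → . g A], [E → . num E], [E → num . E] }  — shift
  I4: { [E → num E .] }  — reduce
  I5: { [A → ) . g -] }  — shift
  I6: { [E → g A .] }  — reduce
  I7: { [A → ) g . -] }  — shift
  I8: { [A → ) g - .] }  — reduce

Conflict in state I2:
  Shift-reduce conflict between [A → .] and [A → . ) g -]
So the grammar is NOT LR(0).

Answer: No. Shift-reduce conflict between [A → .] and [A → . ) g -]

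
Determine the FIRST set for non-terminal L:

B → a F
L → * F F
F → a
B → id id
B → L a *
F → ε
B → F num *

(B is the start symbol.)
From L → * F F:
  - '*' is a terminal: add '*' and stop

Collecting: FIRST(L) = { '*' }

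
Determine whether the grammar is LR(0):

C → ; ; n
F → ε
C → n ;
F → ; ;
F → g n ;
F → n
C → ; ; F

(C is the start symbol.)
Augment with C' → C and build the canonical LR(0) collection (I0 = CLOSURE({[C' → . C]}), then GOTO on every symbol after a dot until no new states appear). It has 13 states:
  I0: { [C → . ; ; F], [C → . ; ; n], [C → . n ;], [C' → . C] }  — shift
  I1: { [C → ; . ; F], [C → ; . ; n] }  — shift
  I2: { [C' → C .] }  — accept
  I3: { [C → n . ;] }  — shift
  I4: { [C → n ; .] }  — reduce
  I5: { [C → ; ; . F], [C → ; ; . n], [F → . ; ;], [F → . g n ;], [F → . n], [F → .] }  — shift, reduce
  I6: { [F → ; . ;] }  — shift
  I7: { [C → ; ; F .] }  — reduce
  I8: { [F → g . n ;] }  — shift
  I9: { [C → ; ; n .], [F → n .] }  — 2 reduces
  I10: { [F → g n . ;] }  — shift
  I11: { [F → g n ; .] }  — reduce
  I12: { [F → ; ; .] }  — reduce

Conflict in state I5:
  Shift-reduce conflict between [F → .] and [C → ; ; . n]
So the grammar is NOT LR(0).

Answer: No. Shift-reduce conflict between [F → .] and [C → ; ; . n]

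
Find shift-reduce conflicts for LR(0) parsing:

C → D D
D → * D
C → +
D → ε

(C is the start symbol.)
Augment with C' → C and build the canonical LR(0) collection (I0 = CLOSURE({[C' → . C]}), then GOTO on every symbol after a dot until no new states appear). It has 7 states:
  I0: { [C → . +], [C → . D D], [C' → . C], [D → . * D], [D → .] }  — shift, reduce
  I1: { [D → * . D], [D → . * D], [D → .] }  — shift, reduce
  I2: { [C → + .] }  — reduce
  I3: { [C' → C .] }  — accept
  I4: { [C → D . D], [D → . * D], [D → .] }  — shift, reduce
  I5: { [C → D D .] }  — reduce
  I6: { [D → * D .] }  — reduce

I0 contains reduce item [D → .] and shift items [C → . +], [D → . * D] — shift-reduce conflict.
I1 contains reduce item [D → .] and shift item [D → . * D] — shift-reduce conflict.
I4 contains reduce item [D → .] and shift item [D → . * D] — shift-reduce conflict.

Answer: Yes — I0: [D → .] vs [C → . +]; I1: [D → .] vs [D → . * D]; I4: [D → .] vs [D → . * D]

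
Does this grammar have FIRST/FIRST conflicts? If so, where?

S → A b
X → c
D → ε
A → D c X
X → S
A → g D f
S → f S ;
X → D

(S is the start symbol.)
Yes. X → c / X → S on { 'c' }

A FIRST/FIRST conflict occurs when two productions N → α and N → β for the same non-terminal have FIRST(α) ∩ FIRST(β) ≠ ∅ (with ε ∈ FIRST of a nullable right-hand side, so two nullable alternatives also conflict).

FIRST sets of the non-terminals at (or reachable through a nullable prefix from) the front of some alternative:
  FIRST(A) = { 'c', 'g' }
  FIRST(S) = { 'c', 'f', 'g' }
  FIRST(D) = { ε }

Productions for S:
  S → A b: FIRST = { 'c', 'g' }
  S → f S ;: FIRST = { 'f' }
Productions for X:
  X → c: FIRST = { 'c' }
  X → S: FIRST = { 'c', 'f', 'g' }
  X → D: FIRST = { ε }
Productions for A:
  A → D c X: FIRST = { 'c' }
  A → g D f: FIRST = { 'g' }
D has only one production, so no FIRST/FIRST conflict is possible there.

Conflict for X: X → c and X → S
  Overlap: { 'c' }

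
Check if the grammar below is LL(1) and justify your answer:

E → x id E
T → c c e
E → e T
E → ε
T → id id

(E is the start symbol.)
Relevant sets:
  FOLLOW(E) = { $ }

For E:
  PREDICT(E → x id E) = { 'x' }
  PREDICT(E → e T) = { 'e' }
  PREDICT(E → ε) = { $ }
For T:
  PREDICT(T → c c e) = { 'c' }
  PREDICT(T → id id) = { 'id' }

All predict sets are disjoint. The grammar IS LL(1).

Answer: Yes, the grammar is LL(1).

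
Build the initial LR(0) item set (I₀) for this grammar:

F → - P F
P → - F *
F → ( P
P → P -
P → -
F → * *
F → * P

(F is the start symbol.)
First, augment the grammar with F' → F
I₀ = CLOSURE({ [F' → . F] }):
  [F' → . F] has the dot before F: add [F → . - P F], [F → . ( P], [F → . * *], [F → . * P]
No further items can be added.

I₀ = { [F → . ( P], [F → . * *], [F → . * P], [F → . - P F], [F' → . F] }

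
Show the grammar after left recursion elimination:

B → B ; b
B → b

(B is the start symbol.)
B is directly left-recursive. The standard transformation for
  A → A α₁ | ... | A α_m | β₁ | ... | β_n
is
  A  → β₁ A' | ... | β_n A'
  A' → α₁ A' | ... | α_m A' | ε

B → b becomes B → b B'
B → B ; b becomes B' → ; b B'
Add B' → ε

Resulting grammar:
B → b B'
B' → ; b B'
B' → ε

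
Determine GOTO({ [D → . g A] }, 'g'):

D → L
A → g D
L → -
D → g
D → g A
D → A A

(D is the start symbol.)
GOTO(I, 'g') = CLOSURE({ [A → αX.β] : [A → α.Xβ] ∈ I, X = 'g' })

Items with dot before 'g', with the dot advanced:
  [D → . g A] → [D → g . A]
Closure of the advanced items:
  [D → g . A] has the dot before A: add [A → . g D]

GOTO = { [A → . g D], [D → g . A] }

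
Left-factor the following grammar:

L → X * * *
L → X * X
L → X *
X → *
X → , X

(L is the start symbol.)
L → X * L'
L' → * *
L' → X
L' → ε
X → *
X → , X

Left-factoring transforms A → αβ₁ | αβ₂ into A → αA' and A' → β₁ | β₂
(α is the longest common prefix among the alternatives). Repeat until
no nonterminal has two alternatives with a common prefix.

Round 1: L has alternatives sharing prefix 'X *'. Introduce L': L → X * L'
  Add: L' → * *
  Add: L' → X
  Add: L' → ε

No remaining common prefixes — done.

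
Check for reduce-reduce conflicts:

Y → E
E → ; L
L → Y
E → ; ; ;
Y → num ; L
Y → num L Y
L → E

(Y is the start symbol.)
Yes — I6: [L → E .] vs [Y → E .]; I11: [E → ; L .] vs [Y → num ; L .]

Augment with Y' → Y and build the canonical LR(0) collection (I0 = CLOSURE({[Y' → . Y]}), then GOTO on every symbol after a dot until no new states appear). It has 14 states:
  I0: { [E → . ; ; ;], [E → . ; L], [Y → . E], [Y → . num ; L], [Y → . num L Y], [Y' → . Y] }  — shift
  I1: { [E → . ; ; ;], [E → . ; L], [E → ; . ; ;], [E → ; . L], [L → . E], [L → . Y], [Y → . E], [Y → . num ; L], [Y → . num L Y] }  — shift
  I2: { [Y → E .] }  — reduce
  I3: { [Y' → Y .] }  — accept
  I4: { [E → . ; ; ;], [E → . ; L], [L → . E], [L → . Y], [Y → . E], [Y → . num ; L], [Y → . num L Y], [Y → num . ; L], [Y → num . L Y] }  — shift
  I5: { [E → . ; ; ;], [E → . ; L], [E → ; . ; ;], [E → ; . L], [L → . E], [L → . Y], [Y → . E], [Y → . num ; L], [Y → . num L Y], [Y → num ; . L] }  — shift
  I6: { [L → E .], [Y → E .] }  — 2 reduces
  I7: { [E → . ; ; ;], [E → . ; L], [Y → . E], [Y → . num ; L], [Y → . num L Y], [Y → num L . Y] }  — shift
  I8: { [L → Y .] }  — reduce
  I9: { [Y → num L Y .] }  — reduce
  I10: { [E → . ; ; ;], [E → . ; L], [E → ; . ; ;], [E → ; . L], [E → ; ; . ;], [L → . E], [L → . Y], [Y → . E], [Y → . num ; L], [Y → . num L Y] }  — shift
  I11: { [E → ; L .], [Y → num ; L .] }  — 2 reduces
  I12: { [E → . ; ; ;], [E → . ; L], [E → ; . ; ;], [E → ; . L], [E → ; ; . ;], [E → ; ; ; .], [L → . E], [L → . Y], [Y → . E], [Y → . num ; L], [Y → . num L Y] }  — shift, reduce
  I13: { [E → ; L .] }  — reduce

I6 contains complete items [L → E .], [Y → E .] — reduce-reduce conflict.
I11 contains complete items [E → ; L .], [Y → num ; L .] — reduce-reduce conflict.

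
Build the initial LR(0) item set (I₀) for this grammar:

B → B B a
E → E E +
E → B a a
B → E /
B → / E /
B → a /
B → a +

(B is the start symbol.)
{ [B → . / E /], [B → . B B a], [B → . E /], [B → . a +], [B → . a /], [B' → . B], [E → . B a a], [E → . E E +] }

First, augment the grammar with B' → B
I₀ = CLOSURE({ [B' → . B] }):
  [B' → . B] has the dot before B: add [B → . B B a], [B → . E /], [B → . / E /], [B → . a /], [B → . a +]
  [B → . E /] has the dot before E: add [E → . E E +], [E → . B a a]
No further items can be added.

I₀ = { [B → . / E /], [B → . B B a], [B → . E /], [B → . a +], [B → . a /], [B' → . B], [E → . B a a], [E → . E E +] }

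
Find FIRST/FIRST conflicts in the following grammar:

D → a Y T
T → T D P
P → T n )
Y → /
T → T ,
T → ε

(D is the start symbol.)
Yes. T → T D P / T → T ',' on { ',', 'a' }

A FIRST/FIRST conflict occurs when two productions N → α and N → β for the same non-terminal have FIRST(α) ∩ FIRST(β) ≠ ∅ (with ε ∈ FIRST of a nullable right-hand side, so two nullable alternatives also conflict).

FIRST sets of the non-terminals at (or reachable through a nullable prefix from) the front of some alternative:
  FIRST(T) = { ',', 'a', ε }
  FIRST(D) = { 'a' }

Productions for T:
  T → T D P: FIRST = { ',', 'a' }
  T → T ,: FIRST = { ',', 'a' }
  T → ε: FIRST = { ε }
D, P, Y have only one production, so no FIRST/FIRST conflict is possible there.

Conflict for T: T → T D P and T → T ,
  Overlap: { ',', 'a' }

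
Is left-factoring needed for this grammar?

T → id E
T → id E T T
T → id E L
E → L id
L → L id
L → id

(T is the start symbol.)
Left-factoring is needed when two productions for the same non-terminal
share a common prefix on the right-hand side.

Productions for T:
  T → id E
  T → id E T T
  T → id E L
Productions for L:
  L → L id
  L → id

Found common prefix 'id E' in productions for T

Answer: Yes, T has productions with common prefix 'id E'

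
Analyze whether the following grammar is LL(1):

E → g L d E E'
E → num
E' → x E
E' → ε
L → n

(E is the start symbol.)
A grammar is LL(1) if for each non-terminal N with multiple productions, the predict sets of those productions are pairwise disjoint, where PREDICT(N → α) = (FIRST(α) \ {ε}) ∪ (FOLLOW(N) if α ⇒* ε).

Relevant sets:
  FOLLOW(E') = { $, 'x' }

For E:
  PREDICT(E → g L d E E') = { 'g' }
  PREDICT(E → num) = { 'num' }
For E':
  PREDICT(E' → x E) = { 'x' }
  PREDICT(E' → ε) = { $, 'x' }
L has a single production, so nothing to check there.

Conflict found: Predict set conflict for E': { 'x' }
The grammar is NOT LL(1).

Answer: No. Predict set conflict for E': { 'x' }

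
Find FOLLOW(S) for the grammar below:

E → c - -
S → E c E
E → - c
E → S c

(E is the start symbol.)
{ 'c' }

To compute FOLLOW(S), find every occurrence of S on a right-hand side N → α S β: add FIRST(β) \ {ε}, and if β is empty or nullable also add FOLLOW(N). Iterate to a fixed point.

In E → S c: S is followed by c, add FIRST(c) \ {ε} = { 'c' }

Taking the union: FOLLOW(S) = { 'c' }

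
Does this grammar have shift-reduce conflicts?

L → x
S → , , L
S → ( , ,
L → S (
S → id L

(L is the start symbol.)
A shift-reduce conflict occurs when an LR(0) state has both:
  - a complete (reduce) item [A → α .] (dot at the end), and
  - a shift item [B → β . c γ] (dot before a terminal).

Augment with L' → L and build the canonical LR(0) collection (I0 = CLOSURE({[L' → . L]}), then GOTO on every symbol after a dot until no new states appear). It has 13 states:
  I0: { [L → . S (], [L → . x], [L' → . L], [S → . ( , ,], [S → . , , L], [S → . id L] }  — shift
  I1: { [S → ( . , ,] }  — shift
  I2: { [S → , . , L] }  — shift
  I3: { [L' → L .] }  — accept
  I4: { [L → S . (] }  — shift
  I5: { [L → . S (], [L → . x], [S → . ( , ,], [S → . , , L], [S → . id L], [S → id . L] }  — shift
  I6: { [L → x .] }  — reduce
  I7: { [S → id L .] }  — reduce
  I8: { [L → S ( .] }  — reduce
  I9: { [L → . S (], [L → . x], [S → , , . L], [S → . ( , ,], [S → . , , L], [S → . id L] }  — shift
  I10: { [S → , , L .] }  — reduce
  I11: { [S → ( , . ,] }  — shift
  I12: { [S → ( , , .] }  — reduce

No state contains both a complete item and a shift item.

Answer: No shift-reduce conflicts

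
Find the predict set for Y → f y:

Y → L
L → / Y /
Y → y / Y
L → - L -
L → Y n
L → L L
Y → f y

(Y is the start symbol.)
PREDICT(Y → f y) = (FIRST(RHS) \ {ε}) ∪ (FOLLOW(Y) if ε ∈ FIRST(RHS), i.e. RHS ⇒* ε)
FIRST(f y) = { 'f' }
ε ∉ FIRST(f y), so FOLLOW(Y) is not added.
PREDICT(Y → f y) = { 'f' }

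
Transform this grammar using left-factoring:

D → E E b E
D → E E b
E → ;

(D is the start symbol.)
D → E E b D'
D' → E
D' → ε
E → ;

Left-factoring transforms A → αβ₁ | αβ₂ into A → αA' and A' → β₁ | β₂
(α is the longest common prefix among the alternatives). Repeat until
no nonterminal has two alternatives with a common prefix.

Round 1: D has alternatives sharing prefix 'E E b'. Introduce D': D → E E b D'
  Add: D' → E
  Add: D' → ε

No remaining common prefixes — done.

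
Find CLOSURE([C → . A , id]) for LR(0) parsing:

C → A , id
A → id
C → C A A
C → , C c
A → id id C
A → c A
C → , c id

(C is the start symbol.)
{ [A → . c A], [A → . id id C], [A → . id], [C → . A , id] }

Start with: [C → . A , id]
  [C → . A , id] has the dot before A: add [A → . id], [A → . id id C], [A → . c A]
No further items can be added.

CLOSURE = { [A → . c A], [A → . id id C], [A → . id], [C → . A , id] }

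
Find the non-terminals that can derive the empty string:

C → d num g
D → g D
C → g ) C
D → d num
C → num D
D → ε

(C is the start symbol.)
ε-productions: D → ε
So D is immediately nullable.
No further non-terminal can be added: every production for the remaining non-terminals contains a terminal or a non-nullable non-terminal.
Nullable = { 'D' }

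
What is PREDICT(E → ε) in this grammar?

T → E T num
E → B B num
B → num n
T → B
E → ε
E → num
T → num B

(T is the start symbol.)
{ 'num' }

PREDICT(E → ε) = (FIRST(RHS) \ {ε}) ∪ (FOLLOW(E) if ε ∈ FIRST(RHS), i.e. RHS ⇒* ε)
The right-hand side is ε (FIRST(ε) = { ε }), so the predict set is FOLLOW(E) = { 'num' }
PREDICT(E → ε) = { 'num' }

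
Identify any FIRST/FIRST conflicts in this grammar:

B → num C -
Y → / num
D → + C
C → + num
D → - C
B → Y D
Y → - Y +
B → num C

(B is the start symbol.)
Yes. B → num C '-' / B → num C on { 'num' }

FIRST sets of the non-terminals at (or reachable through a nullable prefix from) the front of some alternative:
  FIRST(Y) = { '-', '/' }

Productions for B:
  B → num C -: FIRST = { 'num' }
  B → Y D: FIRST = { '-', '/' }
  B → num C: FIRST = { 'num' }
Productions for Y:
  Y → / num: FIRST = { '/' }
  Y → - Y +: FIRST = { '-' }
Productions for D:
  D → + C: FIRST = { '+' }
  D → - C: FIRST = { '-' }
C has only one production, so no FIRST/FIRST conflict is possible there.

Conflict for B: B → num C - and B → num C
  Overlap: { 'num' }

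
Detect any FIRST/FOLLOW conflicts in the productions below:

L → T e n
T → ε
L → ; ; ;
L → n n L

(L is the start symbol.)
No FIRST/FOLLOW conflicts.

Nullable non-terminals: T.
T has a nullable alternative but only one production, so nothing to check.

L has no nullable alternative, so no FIRST/FOLLOW check is needed there.

No FIRST/FOLLOW conflicts found.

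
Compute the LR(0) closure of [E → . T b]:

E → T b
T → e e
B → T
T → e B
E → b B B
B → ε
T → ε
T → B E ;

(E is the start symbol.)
{ [B → . T], [B → .], [E → . T b], [T → . B E ;], [T → . e B], [T → . e e], [T → .] }

Start with: [E → . T b]
  [E → . T b] has the dot before T: add [T → . e e], [T → . e B], [T → .], [T → . B E ;]
  [T → . B E ;] has the dot before B: add [B → . T], [B → .]
No further items can be added.

CLOSURE = { [B → . T], [B → .], [E → . T b], [T → . B E ;], [T → . e B], [T → . e e], [T → .] }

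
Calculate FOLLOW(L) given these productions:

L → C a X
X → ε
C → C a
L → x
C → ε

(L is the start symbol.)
{ $ }

To compute FOLLOW(L), find every occurrence of L on a right-hand side N → α L β: add FIRST(β) \ {ε}, and if β is empty or nullable also add FOLLOW(N). Iterate to a fixed point.

L is the start symbol, so $ ∈ FOLLOW(L).
L does not occur on any right-hand side.

Taking the union: FOLLOW(L) = { $ }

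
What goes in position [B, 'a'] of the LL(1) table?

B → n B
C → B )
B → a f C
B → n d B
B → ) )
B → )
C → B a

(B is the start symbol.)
To find M[B, 'a'], we find productions for B where 'a' is in the predict set (PREDICT(N → α) = (FIRST(α) \ {ε}) ∪ (FOLLOW(N) if α ⇒* ε)).

B → n B: PREDICT = { 'n' }
B → a f C: PREDICT = { 'a' }
  'a' is in predict set, so this production goes in M[B, 'a']
B → n d B: PREDICT = { 'n' }
B → ) ): PREDICT = { ')' }
B → ): PREDICT = { ')' }

M[B, 'a'] = B → a f C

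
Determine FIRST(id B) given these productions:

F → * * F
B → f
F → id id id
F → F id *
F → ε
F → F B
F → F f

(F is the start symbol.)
To compute FIRST(id B), process the symbols left to right:
Symbol id is a terminal. Add 'id' and stop.
FIRST(id B) = { 'id' }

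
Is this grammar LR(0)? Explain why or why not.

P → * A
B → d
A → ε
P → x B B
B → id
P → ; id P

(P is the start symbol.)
Yes, the grammar is LR(0)

Augment with P' → P and build the canonical LR(0) collection (I0 = CLOSURE({[P' → . P]}), then GOTO on every symbol after a dot until no new states appear). It has 12 states:
  I0: { [P → . * A], [P → . ; id P], [P → . x B B], [P' → . P] }  — shift
  I1: { [A → .], [P → * . A] }  — reduce
  I2: { [P → ; . id P] }  — shift
  I3: { [P' → P .] }  — accept
  I4: { [B → . d], [B → . id], [P → x . B B] }  — shift
  I5: { [B → . d], [B → . id], [P → x B . B] }  — shift
  I6: { [B → d .] }  — reduce
  I7: { [B → id .] }  — reduce
  I8: { [P → x B B .] }  — reduce
  I9: { [P → . * A], [P → . ; id P], [P → . x B B], [P → ; id . P] }  — shift
  I10: { [P → ; id P .] }  — reduce
  I11: { [P → * A .] }  — reduce

Every state is either a pure shift/goto state or contains exactly one complete item and nothing to shift — no conflicts. The grammar is LR(0).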